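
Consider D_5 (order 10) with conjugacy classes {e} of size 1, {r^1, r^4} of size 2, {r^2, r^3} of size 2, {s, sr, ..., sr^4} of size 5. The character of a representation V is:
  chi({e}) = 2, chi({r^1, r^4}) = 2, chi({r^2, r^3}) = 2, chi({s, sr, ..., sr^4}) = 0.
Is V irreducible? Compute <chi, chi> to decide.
Not irreducible (reducible): <chi, chi> = 2 > 1.

Working: <chi, chi> = (1/|G|) sum_C |C| * |chi(C)|^2 = (1/10)[1*|2|^2 + 2*|2|^2 + 2*|2|^2 + 5*|0|^2]
  = (1/10)[(4) + (8) + (8) + (0)] = 20/10 = 2.
A character is irreducible iff <chi, chi> = 1, so this representation is reducible.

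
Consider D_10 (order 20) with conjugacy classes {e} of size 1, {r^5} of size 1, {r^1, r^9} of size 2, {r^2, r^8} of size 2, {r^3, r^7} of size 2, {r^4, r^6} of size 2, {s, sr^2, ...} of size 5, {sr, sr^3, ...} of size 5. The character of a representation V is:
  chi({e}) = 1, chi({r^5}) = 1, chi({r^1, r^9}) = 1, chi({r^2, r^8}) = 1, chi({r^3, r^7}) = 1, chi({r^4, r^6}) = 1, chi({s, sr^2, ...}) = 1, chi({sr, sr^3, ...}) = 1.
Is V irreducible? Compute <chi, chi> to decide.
Irreducible: <chi, chi> = 1.

Proof sketch: <chi, chi> = (1/|G|) sum_C |C| * |chi(C)|^2 = (1/20)[1*|1|^2 + 1*|1|^2 + 2*|1|^2 + 2*|1|^2 + 2*|1|^2 + 2*|1|^2 + 5*|1|^2 + 5*|1|^2]
  = (1/20)[(1) + (1) + (2) + (2) + (2) + (2) + (5) + (5)] = 20/20 = 1.
A character is irreducible iff <chi, chi> = 1, so this representation is irreducible.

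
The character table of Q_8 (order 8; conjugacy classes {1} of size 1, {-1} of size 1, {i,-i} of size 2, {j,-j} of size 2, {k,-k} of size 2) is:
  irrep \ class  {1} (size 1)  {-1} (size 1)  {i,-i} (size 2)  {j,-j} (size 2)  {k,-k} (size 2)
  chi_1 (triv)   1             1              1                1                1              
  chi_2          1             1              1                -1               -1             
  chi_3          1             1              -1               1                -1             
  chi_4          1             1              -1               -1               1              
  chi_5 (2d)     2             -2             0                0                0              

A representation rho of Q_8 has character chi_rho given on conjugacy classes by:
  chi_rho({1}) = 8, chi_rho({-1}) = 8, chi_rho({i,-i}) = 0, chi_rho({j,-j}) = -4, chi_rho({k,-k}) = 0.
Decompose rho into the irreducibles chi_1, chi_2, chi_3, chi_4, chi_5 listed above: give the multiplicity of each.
Multiplicities: chi_1: 1, chi_2: 3, chi_3: 1, chi_4: 3, chi_5: 0.

Details: Use <chi_rho, chi> = (1/|G|) sum_C |C| * chi_rho(C) * conj(chi(C)) with |G| = 8 for each irreducible chi in the table:
  <chi_rho, chi_1> = (1/8)[1*(8)*conj(1) + 1*(8)*conj(1) + 2*(0)*conj(1) + 2*(-4)*conj(1) + 2*(0)*conj(1)]
      = (1/8)[(8) + (8) + (0) + (-8) + (0)] = 8/8 = 1
  <chi_rho, chi_2> = (1/8)[1*(8)*conj(1) + 1*(8)*conj(1) + 2*(0)*conj(1) + 2*(-4)*conj(-1) + 2*(0)*conj(-1)]
      = (1/8)[(8) + (8) + (0) + (8) + (0)] = 24/8 = 3
  <chi_rho, chi_3> = (1/8)[1*(8)*conj(1) + 1*(8)*conj(1) + 2*(0)*conj(-1) + 2*(-4)*conj(1) + 2*(0)*conj(-1)]
      = (1/8)[(8) + (8) + (0) + (-8) + (0)] = 8/8 = 1
  <chi_rho, chi_4> = (1/8)[1*(8)*conj(1) + 1*(8)*conj(1) + 2*(0)*conj(-1) + 2*(-4)*conj(-1) + 2*(0)*conj(1)]
      = (1/8)[(8) + (8) + (0) + (8) + (0)] = 24/8 = 3
  <chi_rho, chi_5> = (1/8)[1*(8)*conj(2) + 1*(8)*conj(-2) + 2*(0)*conj(0) + 2*(-4)*conj(0) + 2*(0)*conj(0)]
      = (1/8)[(16) + (-16) + (0) + (0) + (0)] = 0/8 = 0
Dimension check: dim(rho) = sum (mult * dim) = 1*1 + 3*1 + 1*1 + 3*1 + 0*2 = 8 = chi_rho(e) = 8.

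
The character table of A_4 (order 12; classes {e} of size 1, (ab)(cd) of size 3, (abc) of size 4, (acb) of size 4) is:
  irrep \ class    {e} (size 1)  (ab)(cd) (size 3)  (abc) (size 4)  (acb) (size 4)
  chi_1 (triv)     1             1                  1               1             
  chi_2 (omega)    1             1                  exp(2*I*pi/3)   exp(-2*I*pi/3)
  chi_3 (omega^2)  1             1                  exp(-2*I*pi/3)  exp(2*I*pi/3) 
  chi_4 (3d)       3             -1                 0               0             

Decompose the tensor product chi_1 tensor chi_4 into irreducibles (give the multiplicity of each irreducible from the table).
chi_1 tensor chi_4 = chi_4 (all other irreducibles have multiplicity 0).

Argument: The character of a tensor product is the pointwise product (chi_1 * chi_4)(C) = chi_1(C) * chi_4(C):
  {e}: (1)*(3), (ab)(cd): (1)*(-1), (abc): (1)*(0), (acb): (1)*(0)
so (chi_1 * chi_4) takes values
  {e} -> 3, (ab)(cd) -> -1, (abc) -> 0, (acb) -> 0.
Now take the inner product of this character with each irreducible chi from the table, <chi_1*chi_4, chi> = (1/12) sum_C |C| (chi_1*chi_4)(C) conj(chi(C)):
  <chi_1*chi_4, chi_1> = (1/12)[1*(3)*conj(1) + 3*(-1)*conj(1) + 4*(0)*conj(1) + 4*(0)*conj(1)]
      = (1/12)[(3) + (-3) + (0) + (0)] = 0/12 = 0
  <chi_1*chi_4, chi_2> = (1/12)[1*(3)*conj(1) + 3*(-1)*conj(1) + 4*(0)*conj(exp(2*I*pi/3)) + 4*(0)*conj(exp(-2*I*pi/3))]
      = (1/12)[(3) + (-3) + (0) + (0)] = 0/12 = 0
  <chi_1*chi_4, chi_3> = (1/12)[1*(3)*conj(1) + 3*(-1)*conj(1) + 4*(0)*conj(exp(-2*I*pi/3)) + 4*(0)*conj(exp(2*I*pi/3))]
      = (1/12)[(3) + (-3) + (0) + (0)] = 0/12 = 0
  <chi_1*chi_4, chi_4> = (1/12)[1*(3)*conj(3) + 3*(-1)*conj(-1) + 4*(0)*conj(0) + 4*(0)*conj(0)]
      = (1/12)[(9) + (3) + (0) + (0)] = 12/12 = 1
(Exp terms are combined using exp(i*s)*conj(exp(i*t)) = exp(i*(s-t)), and sums of them are collapsed using the identity that for every m > 1 the m distinct m-th roots of unity sum to 0, e.g. 1 + exp(2*I*pi/3) + exp(-2*I*pi/3) = 0.)
Hence the multiplicities are chi_4: 1. Dimension check: dim(chi_1)*dim(chi_4) = 1*3 = 3 and sum (mult * dim) = 1*3 = 3.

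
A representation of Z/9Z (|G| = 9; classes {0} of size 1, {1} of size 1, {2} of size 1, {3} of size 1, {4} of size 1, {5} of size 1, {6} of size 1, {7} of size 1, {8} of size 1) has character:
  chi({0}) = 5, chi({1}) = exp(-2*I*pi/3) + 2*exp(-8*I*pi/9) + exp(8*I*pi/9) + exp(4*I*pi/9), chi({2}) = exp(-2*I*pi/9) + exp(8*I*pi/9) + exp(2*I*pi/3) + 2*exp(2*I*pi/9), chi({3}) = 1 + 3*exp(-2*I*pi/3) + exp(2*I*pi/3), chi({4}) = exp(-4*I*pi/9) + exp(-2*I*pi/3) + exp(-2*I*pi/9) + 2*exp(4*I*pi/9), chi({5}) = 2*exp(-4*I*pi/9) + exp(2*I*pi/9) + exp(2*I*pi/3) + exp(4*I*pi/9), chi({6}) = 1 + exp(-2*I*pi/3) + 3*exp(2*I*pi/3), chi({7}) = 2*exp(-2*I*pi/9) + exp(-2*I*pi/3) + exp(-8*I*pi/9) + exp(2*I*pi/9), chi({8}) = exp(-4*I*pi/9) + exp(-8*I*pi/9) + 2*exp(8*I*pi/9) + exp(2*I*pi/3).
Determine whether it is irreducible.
Not irreducible (reducible): <chi, chi> = 7 > 1.

Working: <chi, chi> = (1/|G|) sum_C |C| * |chi(C)|^2 = (1/9)[1*|5|^2 + 1*|exp(-2*I*pi/3) + 2*exp(-8*I*pi/9) + exp(8*I*pi/9) + exp(4*I*pi/9)|^2 + 1*|exp(-2*I*pi/9) + exp(8*I*pi/9) + exp(2*I*pi/3) + 2*exp(2*I*pi/9)|^2 + 1*|1 + 3*exp(-2*I*pi/3) + exp(2*I*pi/3)|^2 + 1*|exp(-4*I*pi/9) + exp(-2*I*pi/3) + exp(-2*I*pi/9) + 2*exp(4*I*pi/9)|^2 + 1*|2*exp(-4*I*pi/9) + exp(2*I*pi/9) + exp(2*I*pi/3) + exp(4*I*pi/9)|^2 + 1*|1 + exp(-2*I*pi/3) + 3*exp(2*I*pi/3)|^2 + 1*|2*exp(-2*I*pi/9) + exp(-2*I*pi/3) + exp(-8*I*pi/9) + exp(2*I*pi/9)|^2 + 1*|exp(-4*I*pi/9) + exp(-8*I*pi/9) + 2*exp(8*I*pi/9) + exp(2*I*pi/3)|^2]
  = (1/9)[(25) + (7 + 4*exp(-2*I*pi/9) + 2*exp(-4*I*pi/9) + 2*exp(-2*I*pi/3) + exp(-8*I*pi/9) + exp(8*I*pi/9) + 2*exp(2*I*pi/3) + 2*exp(4*I*pi/9) + 4*exp(2*I*pi/9)) + (7 + 4*exp(-4*I*pi/9) + 2*exp(-2*I*pi/3) + 2*exp(-8*I*pi/9) + exp(-2*I*pi/9) + exp(2*I*pi/9) + 2*exp(8*I*pi/9) + 2*exp(2*I*pi/3) + 4*exp(4*I*pi/9)) + (4) + (7 + 2*exp(-2*I*pi/3) + 4*exp(-8*I*pi/9) + 2*exp(-2*I*pi/9) + exp(-4*I*pi/9) + exp(4*I*pi/9) + 2*exp(2*I*pi/9) + 4*exp(8*I*pi/9) + 2*exp(2*I*pi/3)) + (7 + 2*exp(-2*I*pi/3) + 4*exp(-8*I*pi/9) + 2*exp(-2*I*pi/9) + exp(-4*I*pi/9) + exp(4*I*pi/9) + 2*exp(2*I*pi/9) + 4*exp(8*I*pi/9) + 2*exp(2*I*pi/3)) + (4) + (7 + 4*exp(-4*I*pi/9) + 2*exp(-2*I*pi/3) + 2*exp(-8*I*pi/9) + exp(-2*I*pi/9) + exp(2*I*pi/9) + 2*exp(8*I*pi/9) + 2*exp(2*I*pi/3) + 4*exp(4*I*pi/9)) + (7 + 4*exp(-2*I*pi/9) + 2*exp(-4*I*pi/9) + 2*exp(-2*I*pi/3) + exp(-8*I*pi/9) + exp(8*I*pi/9) + 2*exp(2*I*pi/3) + 2*exp(4*I*pi/9) + 4*exp(2*I*pi/9))] = 63/9 = 7.
(Exp terms are combined using exp(i*s)*conj(exp(i*t)) = exp(i*(s-t)), and sums of them are collapsed using the identity that for every m > 1 the m distinct m-th roots of unity sum to 0, e.g. 1 + exp(2*I*pi/3) + exp(-2*I*pi/3) = 0.)
A character is irreducible iff <chi, chi> = 1, so this representation is reducible.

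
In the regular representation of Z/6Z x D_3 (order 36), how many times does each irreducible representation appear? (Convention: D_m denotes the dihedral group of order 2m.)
Each irreducible V_i of dimension d_i appears with multiplicity d_i, i.e. rho_reg = (direct sum over all irreducibles V_i) d_i V_i. The irreducible dimensions for Z/6Z x D_3 are 1, 1, 1, 1, 1, 1, 1, 1, 1, 1, 1, 1, 2, 2, 2, 2, 2, 2: 12 irreducibles of dimension 1, each with multiplicity 1; 6 irreducibles of dimension 2, each with multiplicity 2. Total dimension 12*1*1 + 6*2*2 = 36 = |G|.

Argument: General theorem: in the regular representation of a finite group G, each irreducible appears with multiplicity equal to its dimension. Check: dim(rho_reg) = sum d_i^2 = 1 + 1 + 1 + 1 + 1 + 1 + 1 + 1 + 1 + 1 + 1 + 1 + 4 + 4 + 4 + 4 + 4 + 4 = 36 = |G|.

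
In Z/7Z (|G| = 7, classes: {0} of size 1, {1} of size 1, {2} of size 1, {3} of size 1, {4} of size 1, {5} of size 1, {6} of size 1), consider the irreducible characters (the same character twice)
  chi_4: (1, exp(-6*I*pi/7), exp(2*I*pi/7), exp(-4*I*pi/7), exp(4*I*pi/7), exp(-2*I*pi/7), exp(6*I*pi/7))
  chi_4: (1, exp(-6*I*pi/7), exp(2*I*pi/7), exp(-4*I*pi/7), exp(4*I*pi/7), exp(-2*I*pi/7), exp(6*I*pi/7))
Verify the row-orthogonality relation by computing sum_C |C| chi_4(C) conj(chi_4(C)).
Sum = 7 = |G| = 7; so <chi_4, chi_4> = 1 (norm-1 confirms irreducibility).

Justification: Compute term by term over conjugacy classes (|C| * chi_4(C) * conj(chi_4(C))):
  1*(1)*conj(1) + 1*(exp(-6*I*pi/7))*conj(exp(-6*I*pi/7)) + 1*(exp(2*I*pi/7))*conj(exp(2*I*pi/7)) + 1*(exp(-4*I*pi/7))*conj(exp(-4*I*pi/7)) + 1*(exp(4*I*pi/7))*conj(exp(4*I*pi/7)) + 1*(exp(-2*I*pi/7))*conj(exp(-2*I*pi/7)) + 1*(exp(6*I*pi/7))*conj(exp(6*I*pi/7))
  = (1) + (1) + (1) + (1) + (1) + (1) + (1)
  = 7.
(Exp terms are combined using exp(i*s)*conj(exp(i*t)) = exp(i*(s-t)), and sums of them are collapsed using the identity that for every m > 1 the m distinct m-th roots of unity sum to 0, e.g. 1 + exp(2*I*pi/3) + exp(-2*I*pi/3) = 0.)
Dividing by |G| = 7 gives 7/7 = 1, matching the row-orthogonality relation <chi_4, chi_4> = [chi_4 = chi_4].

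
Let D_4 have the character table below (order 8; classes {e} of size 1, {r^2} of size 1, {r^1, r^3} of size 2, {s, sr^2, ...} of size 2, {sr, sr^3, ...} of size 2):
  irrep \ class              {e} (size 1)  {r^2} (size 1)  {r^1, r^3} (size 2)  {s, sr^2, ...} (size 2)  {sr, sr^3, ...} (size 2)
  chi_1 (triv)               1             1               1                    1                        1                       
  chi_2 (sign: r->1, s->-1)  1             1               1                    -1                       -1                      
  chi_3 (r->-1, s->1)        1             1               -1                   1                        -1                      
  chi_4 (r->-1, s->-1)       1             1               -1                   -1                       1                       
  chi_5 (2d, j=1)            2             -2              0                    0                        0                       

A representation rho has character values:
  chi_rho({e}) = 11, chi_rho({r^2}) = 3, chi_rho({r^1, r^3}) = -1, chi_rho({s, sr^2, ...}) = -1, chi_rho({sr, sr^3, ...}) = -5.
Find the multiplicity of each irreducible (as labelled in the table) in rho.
Multiplicities: chi_1: 0, chi_2: 3, chi_3: 3, chi_4: 1, chi_5: 2.

Justification: Use <chi_rho, chi> = (1/|G|) sum_C |C| * chi_rho(C) * conj(chi(C)) with |G| = 8 for each irreducible chi in the table:
  <chi_rho, chi_1> = (1/8)[1*(11)*conj(1) + 1*(3)*conj(1) + 2*(-1)*conj(1) + 2*(-1)*conj(1) + 2*(-5)*conj(1)]
      = (1/8)[(11) + (3) + (-2) + (-2) + (-10)] = 0/8 = 0
  <chi_rho, chi_2> = (1/8)[1*(11)*conj(1) + 1*(3)*conj(1) + 2*(-1)*conj(1) + 2*(-1)*conj(-1) + 2*(-5)*conj(-1)]
      = (1/8)[(11) + (3) + (-2) + (2) + (10)] = 24/8 = 3
  <chi_rho, chi_3> = (1/8)[1*(11)*conj(1) + 1*(3)*conj(1) + 2*(-1)*conj(-1) + 2*(-1)*conj(1) + 2*(-5)*conj(-1)]
      = (1/8)[(11) + (3) + (2) + (-2) + (10)] = 24/8 = 3
  <chi_rho, chi_4> = (1/8)[1*(11)*conj(1) + 1*(3)*conj(1) + 2*(-1)*conj(-1) + 2*(-1)*conj(-1) + 2*(-5)*conj(1)]
      = (1/8)[(11) + (3) + (2) + (2) + (-10)] = 8/8 = 1
  <chi_rho, chi_5> = (1/8)[1*(11)*conj(2) + 1*(3)*conj(-2) + 2*(-1)*conj(0) + 2*(-1)*conj(0) + 2*(-5)*conj(0)]
      = (1/8)[(22) + (-6) + (0) + (0) + (0)] = 16/8 = 2
Dimension check: dim(rho) = sum (mult * dim) = 0*1 + 3*1 + 3*1 + 1*1 + 2*2 = 11 = chi_rho(e) = 11.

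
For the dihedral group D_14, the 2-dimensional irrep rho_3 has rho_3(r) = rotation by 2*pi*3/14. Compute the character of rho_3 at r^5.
chi_{rho_3}(r^5) = 2*cos(2*pi*3*5/14) = 2*cos(15*pi/7)

Proof sketch: rho_3(r^5) is rotation by angle 2*pi*3*5/14, whose trace is 2*cos(2*pi*3*5/14) = 2*cos(15*pi/7).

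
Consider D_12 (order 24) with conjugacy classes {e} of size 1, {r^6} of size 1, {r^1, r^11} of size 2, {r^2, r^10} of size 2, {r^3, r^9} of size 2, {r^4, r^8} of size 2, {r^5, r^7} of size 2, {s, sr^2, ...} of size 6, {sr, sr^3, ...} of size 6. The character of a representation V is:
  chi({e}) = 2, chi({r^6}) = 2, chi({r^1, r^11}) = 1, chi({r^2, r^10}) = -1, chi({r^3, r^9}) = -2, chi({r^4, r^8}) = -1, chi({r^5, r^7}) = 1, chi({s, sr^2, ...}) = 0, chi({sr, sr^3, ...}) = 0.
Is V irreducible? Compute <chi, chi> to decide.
Irreducible: <chi, chi> = 1.

Working: <chi, chi> = (1/|G|) sum_C |C| * |chi(C)|^2 = (1/24)[1*|2|^2 + 1*|2|^2 + 2*|1|^2 + 2*|-1|^2 + 2*|-2|^2 + 2*|-1|^2 + 2*|1|^2 + 6*|0|^2 + 6*|0|^2]
  = (1/24)[(4) + (4) + (2) + (2) + (8) + (2) + (2) + (0) + (0)] = 24/24 = 1.
A character is irreducible iff <chi, chi> = 1, so this representation is irreducible.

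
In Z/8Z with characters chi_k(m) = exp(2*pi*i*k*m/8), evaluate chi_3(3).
chi_3(3) = zeta_8^9 = exp(I*pi/4)

Reasoning: chi_3(3) = zeta_8^(3*3) = zeta_8^9. Since zeta_8^8 = 1, this equals zeta_8^1 = exp(2*pi*i*1/8) = exp(I*pi/4).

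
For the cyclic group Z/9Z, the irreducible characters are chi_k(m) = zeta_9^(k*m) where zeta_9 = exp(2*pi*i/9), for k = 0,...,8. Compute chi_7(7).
chi_7(7) = zeta_9^49 = exp(8*I*pi/9)

Justification: chi_7(7) = zeta_9^(7*7) = zeta_9^49. Since zeta_9^9 = 1, this equals zeta_9^4 = exp(2*pi*i*4/9) = exp(8*I*pi/9).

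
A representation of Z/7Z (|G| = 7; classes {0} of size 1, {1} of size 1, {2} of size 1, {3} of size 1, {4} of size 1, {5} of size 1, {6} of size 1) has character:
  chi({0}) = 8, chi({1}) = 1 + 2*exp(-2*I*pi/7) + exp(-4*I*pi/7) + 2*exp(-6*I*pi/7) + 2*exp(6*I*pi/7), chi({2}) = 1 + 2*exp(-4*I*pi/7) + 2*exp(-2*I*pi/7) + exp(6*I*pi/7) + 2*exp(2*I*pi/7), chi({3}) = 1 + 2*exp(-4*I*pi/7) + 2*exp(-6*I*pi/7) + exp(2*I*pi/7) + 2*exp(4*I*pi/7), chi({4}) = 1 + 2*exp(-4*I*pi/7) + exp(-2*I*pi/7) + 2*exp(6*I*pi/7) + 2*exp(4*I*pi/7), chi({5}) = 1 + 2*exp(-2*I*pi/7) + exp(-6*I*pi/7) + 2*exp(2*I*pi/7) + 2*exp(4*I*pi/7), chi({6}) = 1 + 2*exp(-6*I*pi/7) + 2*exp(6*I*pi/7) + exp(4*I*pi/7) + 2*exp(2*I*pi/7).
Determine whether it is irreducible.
Not irreducible (reducible): <chi, chi> = 14 > 1.

Reasoning: <chi, chi> = (1/|G|) sum_C |C| * |chi(C)|^2 = (1/7)[1*|8|^2 + 1*|1 + 2*exp(-2*I*pi/7) + exp(-4*I*pi/7) + 2*exp(-6*I*pi/7) + 2*exp(6*I*pi/7)|^2 + 1*|1 + 2*exp(-4*I*pi/7) + 2*exp(-2*I*pi/7) + exp(6*I*pi/7) + 2*exp(2*I*pi/7)|^2 + 1*|1 + 2*exp(-4*I*pi/7) + 2*exp(-6*I*pi/7) + exp(2*I*pi/7) + 2*exp(4*I*pi/7)|^2 + 1*|1 + 2*exp(-4*I*pi/7) + exp(-2*I*pi/7) + 2*exp(6*I*pi/7) + 2*exp(4*I*pi/7)|^2 + 1*|1 + 2*exp(-2*I*pi/7) + exp(-6*I*pi/7) + 2*exp(2*I*pi/7) + 2*exp(4*I*pi/7)|^2 + 1*|1 + 2*exp(-6*I*pi/7) + 2*exp(6*I*pi/7) + exp(4*I*pi/7) + 2*exp(2*I*pi/7)|^2]
  = (1/7)[(64) + (14 + 10*exp(-2*I*pi/7) + 7*exp(-4*I*pi/7) + 8*exp(-6*I*pi/7) + 8*exp(6*I*pi/7) + 7*exp(4*I*pi/7) + 10*exp(2*I*pi/7)) + (14 + 10*exp(-4*I*pi/7) + 8*exp(-2*I*pi/7) + 7*exp(-6*I*pi/7) + 7*exp(6*I*pi/7) + 8*exp(2*I*pi/7) + 10*exp(4*I*pi/7)) + (14 + 8*exp(-4*I*pi/7) + 7*exp(-2*I*pi/7) + 10*exp(-6*I*pi/7) + 10*exp(6*I*pi/7) + 7*exp(2*I*pi/7) + 8*exp(4*I*pi/7)) + (14 + 8*exp(-4*I*pi/7) + 7*exp(-2*I*pi/7) + 10*exp(-6*I*pi/7) + 10*exp(6*I*pi/7) + 7*exp(2*I*pi/7) + 8*exp(4*I*pi/7)) + (14 + 10*exp(-4*I*pi/7) + 8*exp(-2*I*pi/7) + 7*exp(-6*I*pi/7) + 7*exp(6*I*pi/7) + 8*exp(2*I*pi/7) + 10*exp(4*I*pi/7)) + (14 + 10*exp(-2*I*pi/7) + 7*exp(-4*I*pi/7) + 8*exp(-6*I*pi/7) + 8*exp(6*I*pi/7) + 7*exp(4*I*pi/7) + 10*exp(2*I*pi/7))] = 98/7 = 14.
(Exp terms are combined using exp(i*s)*conj(exp(i*t)) = exp(i*(s-t)), and sums of them are collapsed using the identity that for every m > 1 the m distinct m-th roots of unity sum to 0, e.g. 1 + exp(2*I*pi/3) + exp(-2*I*pi/3) = 0.)
A character is irreducible iff <chi, chi> = 1, so this representation is reducible.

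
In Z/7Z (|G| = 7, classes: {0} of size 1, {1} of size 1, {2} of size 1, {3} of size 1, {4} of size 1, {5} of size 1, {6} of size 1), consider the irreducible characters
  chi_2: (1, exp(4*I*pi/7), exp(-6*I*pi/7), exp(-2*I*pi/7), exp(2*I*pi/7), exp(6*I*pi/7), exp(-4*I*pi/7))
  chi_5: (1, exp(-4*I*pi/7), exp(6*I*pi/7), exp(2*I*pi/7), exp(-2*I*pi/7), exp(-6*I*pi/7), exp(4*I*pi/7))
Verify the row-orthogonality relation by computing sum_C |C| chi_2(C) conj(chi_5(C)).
Sum = 0; so <chi_2, chi_5> = 0 (distinct irreducibles are orthogonal).

Why: Compute term by term over conjugacy classes (|C| * chi_2(C) * conj(chi_5(C))):
  1*(1)*conj(1) + 1*(exp(4*I*pi/7))*conj(exp(-4*I*pi/7)) + 1*(exp(-6*I*pi/7))*conj(exp(6*I*pi/7)) + 1*(exp(-2*I*pi/7))*conj(exp(2*I*pi/7)) + 1*(exp(2*I*pi/7))*conj(exp(-2*I*pi/7)) + 1*(exp(6*I*pi/7))*conj(exp(-6*I*pi/7)) + 1*(exp(-4*I*pi/7))*conj(exp(4*I*pi/7))
  = (1) + (exp(-6*I*pi/7)) + (exp(2*I*pi/7)) + (exp(-4*I*pi/7)) + (exp(4*I*pi/7)) + (exp(-2*I*pi/7)) + (exp(6*I*pi/7))
  = 0.
(Exp terms are combined using exp(i*s)*conj(exp(i*t)) = exp(i*(s-t)), and sums of them are collapsed using the identity that for every m > 1 the m distinct m-th roots of unity sum to 0, e.g. 1 + exp(2*I*pi/3) + exp(-2*I*pi/3) = 0.)
Dividing by |G| = 7 gives 0/7 = 0, matching the row-orthogonality relation <chi_2, chi_5> = [chi_2 = chi_5].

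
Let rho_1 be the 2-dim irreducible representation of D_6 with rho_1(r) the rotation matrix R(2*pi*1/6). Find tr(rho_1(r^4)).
chi_{rho_1}(r^4) = 2*cos(2*pi*1*4/6) = -1

Why: rho_1(r^4) is rotation by angle 2*pi*1*4/6, whose trace is 2*cos(2*pi*1*4/6) = -1.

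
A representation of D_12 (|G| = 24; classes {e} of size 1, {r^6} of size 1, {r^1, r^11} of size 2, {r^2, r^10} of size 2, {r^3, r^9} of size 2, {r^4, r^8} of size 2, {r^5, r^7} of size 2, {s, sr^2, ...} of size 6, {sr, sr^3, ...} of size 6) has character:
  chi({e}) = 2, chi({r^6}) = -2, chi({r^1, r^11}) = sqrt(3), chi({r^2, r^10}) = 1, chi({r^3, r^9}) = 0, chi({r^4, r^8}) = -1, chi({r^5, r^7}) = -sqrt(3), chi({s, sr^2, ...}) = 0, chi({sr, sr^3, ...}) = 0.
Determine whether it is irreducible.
Irreducible: <chi, chi> = 1.

Justification: <chi, chi> = (1/|G|) sum_C |C| * |chi(C)|^2 = (1/24)[1*|2|^2 + 1*|-2|^2 + 2*|sqrt(3)|^2 + 2*|1|^2 + 2*|0|^2 + 2*|-1|^2 + 2*|-sqrt(3)|^2 + 6*|0|^2 + 6*|0|^2]
  = (1/24)[(4) + (4) + (6) + (2) + (0) + (2) + (6) + (0) + (0)] = 24/24 = 1.
A character is irreducible iff <chi, chi> = 1, so this representation is irreducible.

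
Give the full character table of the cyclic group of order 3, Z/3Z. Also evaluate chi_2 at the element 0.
Character table of Z/3Z (irreps indexed chi_0,...,chi_2 with chi_k(m) = zeta_3^(k*m), zeta_3 = exp(2*pi*i/3)):
  irrep \ class  {0} (size 1)  {1} (size 1)    {2} (size 1)  
  chi_0          1             1               1             
  chi_1          1             exp(2*I*pi/3)   exp(-2*I*pi/3)
  chi_2          1             exp(-2*I*pi/3)  exp(2*I*pi/3) 

Spot check: chi_2(0) = zeta_3^(2*0) = zeta_3^0 = 1.

Details: Z/3Z is abelian, so all 3 irreducible complex representations are 1-dimensional. They are given by chi_k(m) = zeta_3^(k*m) for k = 0,...,2. Row orthogonality: sum_m chi_k(m) conj(chi_l(m)) = 3 * [k = l].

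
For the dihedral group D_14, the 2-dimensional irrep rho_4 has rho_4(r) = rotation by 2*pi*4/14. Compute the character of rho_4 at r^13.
chi_{rho_4}(r^13) = 2*cos(2*pi*4*13/14) = -2*cos(3*pi/7)

Argument: rho_4(r^13) is rotation by angle 2*pi*4*13/14, whose trace is 2*cos(2*pi*4*13/14) = -2*cos(3*pi/7).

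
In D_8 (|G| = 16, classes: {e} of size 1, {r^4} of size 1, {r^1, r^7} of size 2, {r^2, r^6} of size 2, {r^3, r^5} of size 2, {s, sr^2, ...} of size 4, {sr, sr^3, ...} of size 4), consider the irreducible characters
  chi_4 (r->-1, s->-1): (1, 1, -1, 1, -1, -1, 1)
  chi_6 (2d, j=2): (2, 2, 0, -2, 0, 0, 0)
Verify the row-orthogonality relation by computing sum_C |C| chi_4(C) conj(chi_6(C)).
Sum = 0; so <chi_4, chi_6> = 0 (distinct irreducibles are orthogonal).

Reasoning: Compute term by term over conjugacy classes (|C| * chi_4(C) * conj(chi_6(C))):
  1*(1)*conj(2) + 1*(1)*conj(2) + 2*(-1)*conj(0) + 2*(1)*conj(-2) + 2*(-1)*conj(0) + 4*(-1)*conj(0) + 4*(1)*conj(0)
  = (2) + (2) + (0) + (-4) + (0) + (0) + (0)
  = 0.
Dividing by |G| = 16 gives 0/16 = 0, matching the row-orthogonality relation <chi_4, chi_6> = [chi_4 = chi_6].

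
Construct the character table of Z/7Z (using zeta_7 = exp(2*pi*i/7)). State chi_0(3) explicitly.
Character table of Z/7Z (irreps indexed chi_0,...,chi_6 with chi_k(m) = zeta_7^(k*m), zeta_7 = exp(2*pi*i/7)):
  irrep \ class  {0} (size 1)  {1} (size 1)    {2} (size 1)    {3} (size 1)    {4} (size 1)    {5} (size 1)    {6} (size 1)  
  chi_0          1             1               1               1               1               1               1             
  chi_1          1             exp(2*I*pi/7)   exp(4*I*pi/7)   exp(6*I*pi/7)   exp(-6*I*pi/7)  exp(-4*I*pi/7)  exp(-2*I*pi/7)
  chi_2          1             exp(4*I*pi/7)   exp(-6*I*pi/7)  exp(-2*I*pi/7)  exp(2*I*pi/7)   exp(6*I*pi/7)   exp(-4*I*pi/7)
  chi_3          1             exp(6*I*pi/7)   exp(-2*I*pi/7)  exp(4*I*pi/7)   exp(-4*I*pi/7)  exp(2*I*pi/7)   exp(-6*I*pi/7)
  chi_4          1             exp(-6*I*pi/7)  exp(2*I*pi/7)   exp(-4*I*pi/7)  exp(4*I*pi/7)   exp(-2*I*pi/7)  exp(6*I*pi/7) 
  chi_5          1             exp(-4*I*pi/7)  exp(6*I*pi/7)   exp(2*I*pi/7)   exp(-2*I*pi/7)  exp(-6*I*pi/7)  exp(4*I*pi/7) 
  chi_6          1             exp(-2*I*pi/7)  exp(-4*I*pi/7)  exp(-6*I*pi/7)  exp(6*I*pi/7)   exp(4*I*pi/7)   exp(2*I*pi/7) 

Spot check: chi_0(3) = zeta_7^(0*3) = zeta_7^0 = 1.

Why: Z/7Z is abelian, so all 7 irreducible complex representations are 1-dimensional. They are given by chi_k(m) = zeta_7^(k*m) for k = 0,...,6. Row orthogonality: sum_m chi_k(m) conj(chi_l(m)) = 7 * [k = l].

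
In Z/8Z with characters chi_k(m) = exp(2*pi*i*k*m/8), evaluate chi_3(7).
chi_3(7) = zeta_8^21 = exp(-3*I*pi/4)

Derivation: chi_3(7) = zeta_8^(3*7) = zeta_8^21. Since zeta_8^8 = 1, this equals zeta_8^5 = exp(2*pi*i*5/8) = exp(-3*I*pi/4).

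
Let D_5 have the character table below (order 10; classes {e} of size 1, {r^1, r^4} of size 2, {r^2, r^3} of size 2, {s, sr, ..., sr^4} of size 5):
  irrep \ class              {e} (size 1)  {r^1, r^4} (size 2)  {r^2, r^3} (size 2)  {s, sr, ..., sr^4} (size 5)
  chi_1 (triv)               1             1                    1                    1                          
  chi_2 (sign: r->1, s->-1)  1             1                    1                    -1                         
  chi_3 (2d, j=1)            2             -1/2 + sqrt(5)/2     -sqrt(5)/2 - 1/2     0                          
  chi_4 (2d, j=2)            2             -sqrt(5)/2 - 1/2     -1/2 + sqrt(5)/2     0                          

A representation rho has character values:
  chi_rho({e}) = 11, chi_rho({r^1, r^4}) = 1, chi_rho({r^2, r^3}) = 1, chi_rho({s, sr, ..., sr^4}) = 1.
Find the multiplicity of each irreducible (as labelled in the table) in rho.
Multiplicities: chi_1: 2, chi_2: 1, chi_3: 2, chi_4: 2.

Proof sketch: Use <chi_rho, chi> = (1/|G|) sum_C |C| * chi_rho(C) * conj(chi(C)) with |G| = 10 for each irreducible chi in the table:
  <chi_rho, chi_1> = (1/10)[1*(11)*conj(1) + 2*(1)*conj(1) + 2*(1)*conj(1) + 5*(1)*conj(1)]
      = (1/10)[(11) + (2) + (2) + (5)] = 20/10 = 2
  <chi_rho, chi_2> = (1/10)[1*(11)*conj(1) + 2*(1)*conj(1) + 2*(1)*conj(1) + 5*(1)*conj(-1)]
      = (1/10)[(11) + (2) + (2) + (-5)] = 10/10 = 1
  <chi_rho, chi_3> = (1/10)[1*(11)*conj(2) + 2*(1)*conj(-1/2 + sqrt(5)/2) + 2*(1)*conj(-sqrt(5)/2 - 1/2) + 5*(1)*conj(0)]
      = (1/10)[(22) + (-1 + sqrt(5)) + (-sqrt(5) - 1) + (0)] = 20/10 = 2
  <chi_rho, chi_4> = (1/10)[1*(11)*conj(2) + 2*(1)*conj(-sqrt(5)/2 - 1/2) + 2*(1)*conj(-1/2 + sqrt(5)/2) + 5*(1)*conj(0)]
      = (1/10)[(22) + (-sqrt(5) - 1) + (-1 + sqrt(5)) + (0)] = 20/10 = 2
Dimension check: dim(rho) = sum (mult * dim) = 2*1 + 1*1 + 2*2 + 2*2 = 11 = chi_rho(e) = 11.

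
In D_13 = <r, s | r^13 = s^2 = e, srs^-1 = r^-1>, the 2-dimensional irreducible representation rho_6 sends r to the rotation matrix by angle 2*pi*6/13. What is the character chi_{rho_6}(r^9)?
chi_{rho_6}(r^9) = 2*cos(2*pi*6*9/13) = 2*cos(108*pi/13)

Argument: rho_6(r^9) is rotation by angle 2*pi*6*9/13, whose trace is 2*cos(2*pi*6*9/13) = 2*cos(108*pi/13).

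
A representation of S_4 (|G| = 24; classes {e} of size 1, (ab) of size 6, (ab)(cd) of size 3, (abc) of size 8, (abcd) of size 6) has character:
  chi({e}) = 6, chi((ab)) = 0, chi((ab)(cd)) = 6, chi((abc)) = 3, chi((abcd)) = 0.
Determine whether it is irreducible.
Not irreducible (reducible): <chi, chi> = 9 > 1.

Reasoning: <chi, chi> = (1/|G|) sum_C |C| * |chi(C)|^2 = (1/24)[1*|6|^2 + 6*|0|^2 + 3*|6|^2 + 8*|3|^2 + 6*|0|^2]
  = (1/24)[(36) + (0) + (108) + (72) + (0)] = 216/24 = 9.
A character is irreducible iff <chi, chi> = 1, so this representation is reducible.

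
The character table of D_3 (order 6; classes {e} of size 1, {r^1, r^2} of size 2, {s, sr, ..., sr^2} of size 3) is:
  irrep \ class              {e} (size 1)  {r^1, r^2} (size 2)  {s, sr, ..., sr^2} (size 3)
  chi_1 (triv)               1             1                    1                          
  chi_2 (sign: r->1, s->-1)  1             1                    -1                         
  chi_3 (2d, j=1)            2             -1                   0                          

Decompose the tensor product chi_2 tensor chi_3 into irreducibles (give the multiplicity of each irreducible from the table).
chi_2 tensor chi_3 = chi_3 (all other irreducibles have multiplicity 0).

Solution. The character of a tensor product is the pointwise product (chi_2 * chi_3)(C) = chi_2(C) * chi_3(C):
  {e}: (1)*(2), {r^1, r^2}: (1)*(-1), {s, sr, ..., sr^2}: (-1)*(0)
so (chi_2 * chi_3) takes values
  {e} -> 2, {r^1, r^2} -> -1, {s, sr, ..., sr^2} -> 0.
Now take the inner product of this character with each irreducible chi from the table, <chi_2*chi_3, chi> = (1/6) sum_C |C| (chi_2*chi_3)(C) conj(chi(C)):
  <chi_2*chi_3, chi_1> = (1/6)[1*(2)*conj(1) + 2*(-1)*conj(1) + 3*(0)*conj(1)]
      = (1/6)[(2) + (-2) + (0)] = 0/6 = 0
  <chi_2*chi_3, chi_2> = (1/6)[1*(2)*conj(1) + 2*(-1)*conj(1) + 3*(0)*conj(-1)]
      = (1/6)[(2) + (-2) + (0)] = 0/6 = 0
  <chi_2*chi_3, chi_3> = (1/6)[1*(2)*conj(2) + 2*(-1)*conj(-1) + 3*(0)*conj(0)]
      = (1/6)[(4) + (2) + (0)] = 6/6 = 1
Hence the multiplicities are chi_3: 1. Dimension check: dim(chi_2)*dim(chi_3) = 1*2 = 2 and sum (mult * dim) = 1*2 = 2.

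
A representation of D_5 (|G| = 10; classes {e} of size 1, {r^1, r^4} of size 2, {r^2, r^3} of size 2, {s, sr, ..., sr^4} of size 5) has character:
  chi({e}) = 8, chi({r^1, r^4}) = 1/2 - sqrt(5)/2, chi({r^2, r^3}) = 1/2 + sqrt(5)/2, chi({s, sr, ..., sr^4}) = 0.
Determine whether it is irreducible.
Not irreducible (reducible): <chi, chi> = 7 > 1.

Proof sketch: <chi, chi> = (1/|G|) sum_C |C| * |chi(C)|^2 = (1/10)[1*|8|^2 + 2*|1/2 - sqrt(5)/2|^2 + 2*|1/2 + sqrt(5)/2|^2 + 5*|0|^2]
  = (1/10)[(64) + (3 - sqrt(5)) + (sqrt(5) + 3) + (0)] = 70/10 = 7.
A character is irreducible iff <chi, chi> = 1, so this representation is reducible.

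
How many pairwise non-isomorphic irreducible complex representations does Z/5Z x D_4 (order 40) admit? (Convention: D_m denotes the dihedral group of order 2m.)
25

Working: The number of irreducible complex representations of a finite group equals its number of conjugacy classes. For a direct product, #classes(G x H) = #classes(G) * #classes(H). Z/5Z has 5 classes (abelian), D_4 has 5 classes, so 5 * 5 = 25, so Z/5Z x D_4 (order 40) has exactly 25 irreducible complex representations.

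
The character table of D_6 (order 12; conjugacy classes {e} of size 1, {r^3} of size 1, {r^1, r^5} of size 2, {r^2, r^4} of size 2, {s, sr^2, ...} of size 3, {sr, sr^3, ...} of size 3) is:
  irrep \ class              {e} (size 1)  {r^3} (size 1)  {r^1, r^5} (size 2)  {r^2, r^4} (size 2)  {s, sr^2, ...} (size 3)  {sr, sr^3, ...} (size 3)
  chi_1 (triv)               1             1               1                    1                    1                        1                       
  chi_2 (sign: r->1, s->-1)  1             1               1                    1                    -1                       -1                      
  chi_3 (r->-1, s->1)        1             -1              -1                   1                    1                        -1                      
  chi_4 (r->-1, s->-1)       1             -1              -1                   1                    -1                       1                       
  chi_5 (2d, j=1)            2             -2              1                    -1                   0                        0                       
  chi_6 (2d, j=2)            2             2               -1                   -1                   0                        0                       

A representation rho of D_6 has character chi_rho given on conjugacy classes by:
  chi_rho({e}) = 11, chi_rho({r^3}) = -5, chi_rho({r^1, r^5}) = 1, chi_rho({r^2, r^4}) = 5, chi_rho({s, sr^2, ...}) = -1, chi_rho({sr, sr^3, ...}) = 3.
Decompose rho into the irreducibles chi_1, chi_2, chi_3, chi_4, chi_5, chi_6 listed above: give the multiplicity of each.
Multiplicities: chi_1: 2, chi_2: 1, chi_3: 1, chi_4: 3, chi_5: 2, chi_6: 0.

Details: Use <chi_rho, chi> = (1/|G|) sum_C |C| * chi_rho(C) * conj(chi(C)) with |G| = 12 for each irreducible chi in the table:
  <chi_rho, chi_1> = (1/12)[1*(11)*conj(1) + 1*(-5)*conj(1) + 2*(1)*conj(1) + 2*(5)*conj(1) + 3*(-1)*conj(1) + 3*(3)*conj(1)]
      = (1/12)[(11) + (-5) + (2) + (10) + (-3) + (9)] = 24/12 = 2
  <chi_rho, chi_2> = (1/12)[1*(11)*conj(1) + 1*(-5)*conj(1) + 2*(1)*conj(1) + 2*(5)*conj(1) + 3*(-1)*conj(-1) + 3*(3)*conj(-1)]
      = (1/12)[(11) + (-5) + (2) + (10) + (3) + (-9)] = 12/12 = 1
  <chi_rho, chi_3> = (1/12)[1*(11)*conj(1) + 1*(-5)*conj(-1) + 2*(1)*conj(-1) + 2*(5)*conj(1) + 3*(-1)*conj(1) + 3*(3)*conj(-1)]
      = (1/12)[(11) + (5) + (-2) + (10) + (-3) + (-9)] = 12/12 = 1
  <chi_rho, chi_4> = (1/12)[1*(11)*conj(1) + 1*(-5)*conj(-1) + 2*(1)*conj(-1) + 2*(5)*conj(1) + 3*(-1)*conj(-1) + 3*(3)*conj(1)]
      = (1/12)[(11) + (5) + (-2) + (10) + (3) + (9)] = 36/12 = 3
  <chi_rho, chi_5> = (1/12)[1*(11)*conj(2) + 1*(-5)*conj(-2) + 2*(1)*conj(1) + 2*(5)*conj(-1) + 3*(-1)*conj(0) + 3*(3)*conj(0)]
      = (1/12)[(22) + (10) + (2) + (-10) + (0) + (0)] = 24/12 = 2
  <chi_rho, chi_6> = (1/12)[1*(11)*conj(2) + 1*(-5)*conj(2) + 2*(1)*conj(-1) + 2*(5)*conj(-1) + 3*(-1)*conj(0) + 3*(3)*conj(0)]
      = (1/12)[(22) + (-10) + (-2) + (-10) + (0) + (0)] = 0/12 = 0
Dimension check: dim(rho) = sum (mult * dim) = 2*1 + 1*1 + 1*1 + 3*1 + 2*2 + 0*2 = 11 = chi_rho(e) = 11.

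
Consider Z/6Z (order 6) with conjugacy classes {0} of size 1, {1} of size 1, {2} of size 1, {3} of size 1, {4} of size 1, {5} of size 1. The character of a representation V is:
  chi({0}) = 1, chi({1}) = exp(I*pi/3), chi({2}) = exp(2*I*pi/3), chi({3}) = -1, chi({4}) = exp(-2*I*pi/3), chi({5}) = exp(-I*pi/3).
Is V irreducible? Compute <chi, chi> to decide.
Irreducible: <chi, chi> = 1.

Solution. <chi, chi> = (1/|G|) sum_C |C| * |chi(C)|^2 = (1/6)[1*|1|^2 + 1*|exp(I*pi/3)|^2 + 1*|exp(2*I*pi/3)|^2 + 1*|-1|^2 + 1*|exp(-2*I*pi/3)|^2 + 1*|exp(-I*pi/3)|^2]
  = (1/6)[(1) + (1) + (1) + (1) + (1) + (1)] = 6/6 = 1.
(Exp terms are combined using exp(i*s)*conj(exp(i*t)) = exp(i*(s-t)), and sums of them are collapsed using the identity that for every m > 1 the m distinct m-th roots of unity sum to 0, e.g. 1 + exp(2*I*pi/3) + exp(-2*I*pi/3) = 0.)
A character is irreducible iff <chi, chi> = 1, so this representation is irreducible.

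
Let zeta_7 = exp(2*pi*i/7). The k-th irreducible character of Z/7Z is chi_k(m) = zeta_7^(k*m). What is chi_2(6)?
chi_2(6) = zeta_7^12 = exp(-4*I*pi/7)

Why: chi_2(6) = zeta_7^(2*6) = zeta_7^12. Since zeta_7^7 = 1, this equals zeta_7^5 = exp(2*pi*i*5/7) = exp(-4*I*pi/7).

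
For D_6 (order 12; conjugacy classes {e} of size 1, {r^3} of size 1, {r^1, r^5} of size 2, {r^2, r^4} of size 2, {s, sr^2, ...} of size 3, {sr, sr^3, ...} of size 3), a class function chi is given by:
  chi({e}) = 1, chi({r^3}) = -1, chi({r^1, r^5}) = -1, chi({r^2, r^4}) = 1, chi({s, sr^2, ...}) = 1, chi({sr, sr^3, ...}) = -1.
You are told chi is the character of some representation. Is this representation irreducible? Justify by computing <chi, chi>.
Irreducible: <chi, chi> = 1.

Solution. <chi, chi> = (1/|G|) sum_C |C| * |chi(C)|^2 = (1/12)[1*|1|^2 + 1*|-1|^2 + 2*|-1|^2 + 2*|1|^2 + 3*|1|^2 + 3*|-1|^2]
  = (1/12)[(1) + (1) + (2) + (2) + (3) + (3)] = 12/12 = 1.
A character is irreducible iff <chi, chi> = 1, so this representation is irreducible.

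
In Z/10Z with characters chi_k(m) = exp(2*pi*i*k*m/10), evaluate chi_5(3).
chi_5(3) = zeta_10^15 = -1

Proof sketch: chi_5(3) = zeta_10^(5*3) = zeta_10^15. Since zeta_10^10 = 1, this equals zeta_10^5 = exp(2*pi*i*5/10) = -1.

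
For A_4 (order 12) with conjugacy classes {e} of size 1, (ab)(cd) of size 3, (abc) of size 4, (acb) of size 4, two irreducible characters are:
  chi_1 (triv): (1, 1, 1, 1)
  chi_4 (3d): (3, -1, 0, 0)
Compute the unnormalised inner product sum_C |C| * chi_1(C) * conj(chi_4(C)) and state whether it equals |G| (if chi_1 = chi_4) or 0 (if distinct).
Sum = 0; so <chi_1, chi_4> = 0 (distinct irreducibles are orthogonal).

Proof sketch: Compute term by term over conjugacy classes (|C| * chi_1(C) * conj(chi_4(C))):
  1*(1)*conj(3) + 3*(1)*conj(-1) + 4*(1)*conj(0) + 4*(1)*conj(0)
  = (3) + (-3) + (0) + (0)
  = 0.
(Exp terms are combined using exp(i*s)*conj(exp(i*t)) = exp(i*(s-t)), and sums of them are collapsed using the identity that for every m > 1 the m distinct m-th roots of unity sum to 0, e.g. 1 + exp(2*I*pi/3) + exp(-2*I*pi/3) = 0.)
Dividing by |G| = 12 gives 0/12 = 0, matching the row-orthogonality relation <chi_1, chi_4> = [chi_1 = chi_4].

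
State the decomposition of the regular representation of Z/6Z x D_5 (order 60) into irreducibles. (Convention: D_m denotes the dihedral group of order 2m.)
Each irreducible V_i of dimension d_i appears with multiplicity d_i, i.e. rho_reg = (direct sum over all irreducibles V_i) d_i V_i. The irreducible dimensions for Z/6Z x D_5 are 1, 1, 1, 1, 1, 1, 1, 1, 1, 1, 1, 1, 2, 2, 2, 2, 2, 2, 2, 2, 2, 2, 2, 2: 12 irreducibles of dimension 1, each with multiplicity 1; 12 irreducibles of dimension 2, each with multiplicity 2. Total dimension 12*1*1 + 12*2*2 = 60 = |G|.

Proof sketch: General theorem: in the regular representation of a finite group G, each irreducible appears with multiplicity equal to its dimension. Check: dim(rho_reg) = sum d_i^2 = 1 + 1 + 1 + 1 + 1 + 1 + 1 + 1 + 1 + 1 + 1 + 1 + 4 + 4 + 4 + 4 + 4 + 4 + 4 + 4 + 4 + 4 + 4 + 4 = 60 = |G|.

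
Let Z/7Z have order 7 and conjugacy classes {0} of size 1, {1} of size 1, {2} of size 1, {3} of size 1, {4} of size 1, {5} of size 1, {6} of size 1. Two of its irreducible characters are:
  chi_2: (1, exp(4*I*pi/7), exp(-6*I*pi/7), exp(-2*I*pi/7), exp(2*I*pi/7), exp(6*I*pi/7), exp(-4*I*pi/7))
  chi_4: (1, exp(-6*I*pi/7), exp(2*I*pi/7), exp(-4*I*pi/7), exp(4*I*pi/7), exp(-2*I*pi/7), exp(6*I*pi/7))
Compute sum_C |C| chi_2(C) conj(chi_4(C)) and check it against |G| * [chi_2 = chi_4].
Sum = 0; so <chi_2, chi_4> = 0 (distinct irreducibles are orthogonal).

Compute term by term over conjugacy classes (|C| * chi_2(C) * conj(chi_4(C))):
  1*(1)*conj(1) + 1*(exp(4*I*pi/7))*conj(exp(-6*I*pi/7)) + 1*(exp(-6*I*pi/7))*conj(exp(2*I*pi/7)) + 1*(exp(-2*I*pi/7))*conj(exp(-4*I*pi/7)) + 1*(exp(2*I*pi/7))*conj(exp(4*I*pi/7)) + 1*(exp(6*I*pi/7))*conj(exp(-2*I*pi/7)) + 1*(exp(-4*I*pi/7))*conj(exp(6*I*pi/7))
  = (1) + (exp(-4*I*pi/7)) + (exp(6*I*pi/7)) + (exp(2*I*pi/7)) + (exp(-2*I*pi/7)) + (exp(-6*I*pi/7)) + (exp(4*I*pi/7))
  = 0.
(Exp terms are combined using exp(i*s)*conj(exp(i*t)) = exp(i*(s-t)), and sums of them are collapsed using the identity that for every m > 1 the m distinct m-th roots of unity sum to 0, e.g. 1 + exp(2*I*pi/3) + exp(-2*I*pi/3) = 0.)
Dividing by |G| = 7 gives 0/7 = 0, matching the row-orthogonality relation <chi_2, chi_4> = [chi_2 = chi_4].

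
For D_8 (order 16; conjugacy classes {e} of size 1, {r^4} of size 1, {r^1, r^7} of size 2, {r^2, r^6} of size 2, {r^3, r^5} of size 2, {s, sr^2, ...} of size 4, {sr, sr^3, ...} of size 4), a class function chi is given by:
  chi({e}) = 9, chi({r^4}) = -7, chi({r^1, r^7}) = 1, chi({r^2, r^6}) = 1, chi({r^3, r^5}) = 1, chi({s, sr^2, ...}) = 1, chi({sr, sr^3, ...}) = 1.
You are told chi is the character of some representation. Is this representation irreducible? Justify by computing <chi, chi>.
Not irreducible (reducible): <chi, chi> = 9 > 1.

Explanation: <chi, chi> = (1/|G|) sum_C |C| * |chi(C)|^2 = (1/16)[1*|9|^2 + 1*|-7|^2 + 2*|1|^2 + 2*|1|^2 + 2*|1|^2 + 4*|1|^2 + 4*|1|^2]
  = (1/16)[(81) + (49) + (2) + (2) + (2) + (4) + (4)] = 144/16 = 9.
A character is irreducible iff <chi, chi> = 1, so this representation is reducible.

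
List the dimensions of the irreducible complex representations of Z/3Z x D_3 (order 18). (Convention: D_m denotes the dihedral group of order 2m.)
Dimensions: 1, 1, 1, 1, 1, 1, 2, 2, 2

Working: There are 9 irreducibles (= number of conjugacy classes). Their dimensions d_i satisfy sum d_i^2 = |G| = 18: 1 + 1 + 1 + 1 + 1 + 1 + 4 + 4 + 4 = 18. (For the product with Z/3Z: each of the 3 1-dim characters of Z/3Z tensors with each irrep of D_3, giving 3 copies of each D_3-dimension.)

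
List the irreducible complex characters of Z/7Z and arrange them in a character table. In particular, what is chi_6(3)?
Character table of Z/7Z (irreps indexed chi_0,...,chi_6 with chi_k(m) = zeta_7^(k*m), zeta_7 = exp(2*pi*i/7)):
  irrep \ class  {0} (size 1)  {1} (size 1)    {2} (size 1)    {3} (size 1)    {4} (size 1)    {5} (size 1)    {6} (size 1)  
  chi_0          1             1               1               1               1               1               1             
  chi_1          1             exp(2*I*pi/7)   exp(4*I*pi/7)   exp(6*I*pi/7)   exp(-6*I*pi/7)  exp(-4*I*pi/7)  exp(-2*I*pi/7)
  chi_2          1             exp(4*I*pi/7)   exp(-6*I*pi/7)  exp(-2*I*pi/7)  exp(2*I*pi/7)   exp(6*I*pi/7)   exp(-4*I*pi/7)
  chi_3          1             exp(6*I*pi/7)   exp(-2*I*pi/7)  exp(4*I*pi/7)   exp(-4*I*pi/7)  exp(2*I*pi/7)   exp(-6*I*pi/7)
  chi_4          1             exp(-6*I*pi/7)  exp(2*I*pi/7)   exp(-4*I*pi/7)  exp(4*I*pi/7)   exp(-2*I*pi/7)  exp(6*I*pi/7) 
  chi_5          1             exp(-4*I*pi/7)  exp(6*I*pi/7)   exp(2*I*pi/7)   exp(-2*I*pi/7)  exp(-6*I*pi/7)  exp(4*I*pi/7) 
  chi_6          1             exp(-2*I*pi/7)  exp(-4*I*pi/7)  exp(-6*I*pi/7)  exp(6*I*pi/7)   exp(4*I*pi/7)   exp(2*I*pi/7) 

Spot check: chi_6(3) = zeta_7^(6*3) = zeta_7^18 = exp(-6*I*pi/7).

Derivation: Z/7Z is abelian, so all 7 irreducible complex representations are 1-dimensional. They are given by chi_k(m) = zeta_7^(k*m) for k = 0,...,6. Row orthogonality: sum_m chi_k(m) conj(chi_l(m)) = 7 * [k = l].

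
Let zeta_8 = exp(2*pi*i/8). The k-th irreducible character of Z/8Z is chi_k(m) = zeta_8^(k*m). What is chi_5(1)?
chi_5(1) = zeta_8^5 = exp(-3*I*pi/4)

Explanation: chi_5(1) = zeta_8^(5*1) = zeta_8^5. Since zeta_8^8 = 1, this equals zeta_8^5 = exp(2*pi*i*5/8) = exp(-3*I*pi/4).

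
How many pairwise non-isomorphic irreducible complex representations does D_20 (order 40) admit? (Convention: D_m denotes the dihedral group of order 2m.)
13

Argument: The number of irreducible complex representations of a finite group equals its number of conjugacy classes. D_20 has 13 conjugacy classes (n/2 + 3 for n even), so D_20 (order 40) has exactly 13 irreducible complex representations.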